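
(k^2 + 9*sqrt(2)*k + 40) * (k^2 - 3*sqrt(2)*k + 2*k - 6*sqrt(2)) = k^4 + 2*k^3 + 6*sqrt(2)*k^3 - 14*k^2 + 12*sqrt(2)*k^2 - 120*sqrt(2)*k - 28*k - 240*sqrt(2)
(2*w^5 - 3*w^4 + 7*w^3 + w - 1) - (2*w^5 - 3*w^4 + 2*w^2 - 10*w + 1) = 7*w^3 - 2*w^2 + 11*w - 2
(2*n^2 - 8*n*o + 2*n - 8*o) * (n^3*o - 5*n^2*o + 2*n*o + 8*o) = 2*n^5*o - 8*n^4*o^2 - 8*n^4*o + 32*n^3*o^2 - 6*n^3*o + 24*n^2*o^2 + 20*n^2*o - 80*n*o^2 + 16*n*o - 64*o^2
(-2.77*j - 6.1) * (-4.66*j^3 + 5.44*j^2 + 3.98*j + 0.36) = 12.9082*j^4 + 13.3572*j^3 - 44.2086*j^2 - 25.2752*j - 2.196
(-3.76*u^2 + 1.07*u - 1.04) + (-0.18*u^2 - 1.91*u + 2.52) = -3.94*u^2 - 0.84*u + 1.48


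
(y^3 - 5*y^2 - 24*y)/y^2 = y - 5 - 24/y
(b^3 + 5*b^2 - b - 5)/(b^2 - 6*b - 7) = (b^2 + 4*b - 5)/(b - 7)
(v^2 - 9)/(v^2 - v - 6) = (v + 3)/(v + 2)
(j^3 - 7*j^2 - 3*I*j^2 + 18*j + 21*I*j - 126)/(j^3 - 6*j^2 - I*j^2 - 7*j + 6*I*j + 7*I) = (j^2 - 3*I*j + 18)/(j^2 + j*(1 - I) - I)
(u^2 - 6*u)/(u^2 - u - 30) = u/(u + 5)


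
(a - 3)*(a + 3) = a^2 - 9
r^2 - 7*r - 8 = (r - 8)*(r + 1)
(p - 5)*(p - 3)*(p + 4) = p^3 - 4*p^2 - 17*p + 60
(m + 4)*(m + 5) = m^2 + 9*m + 20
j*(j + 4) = j^2 + 4*j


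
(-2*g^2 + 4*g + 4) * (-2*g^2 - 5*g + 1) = 4*g^4 + 2*g^3 - 30*g^2 - 16*g + 4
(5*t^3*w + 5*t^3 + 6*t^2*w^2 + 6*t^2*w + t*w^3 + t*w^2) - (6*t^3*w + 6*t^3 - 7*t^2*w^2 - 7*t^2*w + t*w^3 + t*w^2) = -t^3*w - t^3 + 13*t^2*w^2 + 13*t^2*w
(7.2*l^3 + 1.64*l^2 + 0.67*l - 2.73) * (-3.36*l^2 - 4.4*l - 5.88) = -24.192*l^5 - 37.1904*l^4 - 51.8032*l^3 - 3.4184*l^2 + 8.0724*l + 16.0524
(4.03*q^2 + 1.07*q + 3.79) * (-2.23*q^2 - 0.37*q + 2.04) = -8.9869*q^4 - 3.8772*q^3 - 0.626399999999999*q^2 + 0.7805*q + 7.7316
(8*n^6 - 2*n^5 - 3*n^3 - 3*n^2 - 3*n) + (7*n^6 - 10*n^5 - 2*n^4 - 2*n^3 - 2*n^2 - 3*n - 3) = 15*n^6 - 12*n^5 - 2*n^4 - 5*n^3 - 5*n^2 - 6*n - 3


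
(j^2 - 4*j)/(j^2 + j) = (j - 4)/(j + 1)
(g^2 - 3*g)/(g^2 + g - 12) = g/(g + 4)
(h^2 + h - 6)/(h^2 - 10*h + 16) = (h + 3)/(h - 8)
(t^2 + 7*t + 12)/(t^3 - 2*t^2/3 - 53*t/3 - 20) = 3*(t + 4)/(3*t^2 - 11*t - 20)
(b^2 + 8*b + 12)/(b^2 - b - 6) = (b + 6)/(b - 3)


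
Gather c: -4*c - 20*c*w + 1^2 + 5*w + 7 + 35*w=c*(-20*w - 4) + 40*w + 8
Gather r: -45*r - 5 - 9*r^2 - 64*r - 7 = -9*r^2 - 109*r - 12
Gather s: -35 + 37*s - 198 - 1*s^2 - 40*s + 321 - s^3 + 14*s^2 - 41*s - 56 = -s^3 + 13*s^2 - 44*s + 32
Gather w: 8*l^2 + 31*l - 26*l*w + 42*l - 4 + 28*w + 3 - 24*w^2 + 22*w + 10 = 8*l^2 + 73*l - 24*w^2 + w*(50 - 26*l) + 9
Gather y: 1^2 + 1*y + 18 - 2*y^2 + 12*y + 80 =-2*y^2 + 13*y + 99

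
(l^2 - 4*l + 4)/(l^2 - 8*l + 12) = (l - 2)/(l - 6)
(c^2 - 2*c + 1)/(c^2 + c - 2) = (c - 1)/(c + 2)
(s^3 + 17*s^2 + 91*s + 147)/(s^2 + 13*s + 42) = (s^2 + 10*s + 21)/(s + 6)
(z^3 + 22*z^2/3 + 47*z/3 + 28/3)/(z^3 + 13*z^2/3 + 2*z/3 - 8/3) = (3*z + 7)/(3*z - 2)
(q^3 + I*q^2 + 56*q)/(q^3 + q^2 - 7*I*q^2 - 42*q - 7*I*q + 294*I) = q*(q + 8*I)/(q^2 + q - 42)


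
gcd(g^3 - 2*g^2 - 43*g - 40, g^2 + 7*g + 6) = g + 1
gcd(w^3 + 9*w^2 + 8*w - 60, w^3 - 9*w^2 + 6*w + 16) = w - 2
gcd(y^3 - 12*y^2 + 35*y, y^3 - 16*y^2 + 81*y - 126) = y - 7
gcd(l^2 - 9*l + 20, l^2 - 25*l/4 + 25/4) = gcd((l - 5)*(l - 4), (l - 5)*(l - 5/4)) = l - 5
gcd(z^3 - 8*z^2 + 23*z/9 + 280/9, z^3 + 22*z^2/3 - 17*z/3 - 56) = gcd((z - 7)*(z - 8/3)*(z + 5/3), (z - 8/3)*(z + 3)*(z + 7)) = z - 8/3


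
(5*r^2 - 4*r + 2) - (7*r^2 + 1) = -2*r^2 - 4*r + 1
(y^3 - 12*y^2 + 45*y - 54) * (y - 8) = y^4 - 20*y^3 + 141*y^2 - 414*y + 432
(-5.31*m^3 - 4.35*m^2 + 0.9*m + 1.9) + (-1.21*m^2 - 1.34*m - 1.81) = -5.31*m^3 - 5.56*m^2 - 0.44*m + 0.0899999999999999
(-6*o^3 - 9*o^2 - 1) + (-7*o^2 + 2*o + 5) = -6*o^3 - 16*o^2 + 2*o + 4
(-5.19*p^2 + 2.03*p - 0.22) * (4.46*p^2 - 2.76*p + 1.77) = -23.1474*p^4 + 23.3782*p^3 - 15.7703*p^2 + 4.2003*p - 0.3894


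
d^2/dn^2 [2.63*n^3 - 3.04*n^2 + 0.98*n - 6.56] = 15.78*n - 6.08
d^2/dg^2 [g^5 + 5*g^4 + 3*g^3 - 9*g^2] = 20*g^3 + 60*g^2 + 18*g - 18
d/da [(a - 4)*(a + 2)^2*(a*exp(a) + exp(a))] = (a^4 + 5*a^3 - 9*a^2 - 52*a - 44)*exp(a)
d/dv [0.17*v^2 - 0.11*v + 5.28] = 0.34*v - 0.11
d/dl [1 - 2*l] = -2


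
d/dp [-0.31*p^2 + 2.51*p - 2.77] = 2.51 - 0.62*p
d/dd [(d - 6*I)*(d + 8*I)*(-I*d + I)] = -3*I*d^2 + 2*d*(2 + I) - 2 - 48*I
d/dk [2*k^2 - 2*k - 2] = 4*k - 2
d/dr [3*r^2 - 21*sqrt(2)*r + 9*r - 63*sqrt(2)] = 6*r - 21*sqrt(2) + 9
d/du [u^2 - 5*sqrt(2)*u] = 2*u - 5*sqrt(2)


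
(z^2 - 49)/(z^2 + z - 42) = (z - 7)/(z - 6)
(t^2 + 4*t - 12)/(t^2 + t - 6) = (t + 6)/(t + 3)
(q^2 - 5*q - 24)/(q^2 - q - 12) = (q - 8)/(q - 4)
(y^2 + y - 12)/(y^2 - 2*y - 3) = (y + 4)/(y + 1)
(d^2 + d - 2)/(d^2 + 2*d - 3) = (d + 2)/(d + 3)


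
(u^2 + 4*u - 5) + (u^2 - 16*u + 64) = 2*u^2 - 12*u + 59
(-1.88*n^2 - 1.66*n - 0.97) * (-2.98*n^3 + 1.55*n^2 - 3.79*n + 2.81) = 5.6024*n^5 + 2.0328*n^4 + 7.4428*n^3 - 0.4949*n^2 - 0.9883*n - 2.7257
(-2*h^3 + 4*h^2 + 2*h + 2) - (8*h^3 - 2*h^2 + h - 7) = -10*h^3 + 6*h^2 + h + 9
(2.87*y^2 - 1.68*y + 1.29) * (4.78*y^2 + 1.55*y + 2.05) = 13.7186*y^4 - 3.5819*y^3 + 9.4457*y^2 - 1.4445*y + 2.6445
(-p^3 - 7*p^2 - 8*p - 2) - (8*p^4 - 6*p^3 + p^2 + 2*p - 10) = -8*p^4 + 5*p^3 - 8*p^2 - 10*p + 8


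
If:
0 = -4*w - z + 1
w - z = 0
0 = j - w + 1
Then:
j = -4/5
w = 1/5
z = 1/5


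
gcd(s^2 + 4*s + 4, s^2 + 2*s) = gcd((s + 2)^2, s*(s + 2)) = s + 2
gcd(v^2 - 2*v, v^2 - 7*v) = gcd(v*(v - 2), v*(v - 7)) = v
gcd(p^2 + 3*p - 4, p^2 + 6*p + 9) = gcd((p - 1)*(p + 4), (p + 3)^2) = 1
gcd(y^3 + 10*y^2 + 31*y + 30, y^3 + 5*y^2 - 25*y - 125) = y + 5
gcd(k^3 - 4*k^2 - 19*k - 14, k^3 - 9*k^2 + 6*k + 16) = k + 1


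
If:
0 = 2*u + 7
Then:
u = -7/2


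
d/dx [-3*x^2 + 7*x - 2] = 7 - 6*x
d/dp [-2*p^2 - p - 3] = -4*p - 1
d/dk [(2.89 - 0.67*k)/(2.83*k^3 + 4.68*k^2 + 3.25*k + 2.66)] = (3.7922*k^3 - 21.4005*k^2 - 27.0504*k - 11.1747)/(8.0089*k^6 + 26.4888*k^5 + 40.2974*k^4 + 45.4756*k^3 + 35.4601*k^2 + 17.29*k + 7.0756)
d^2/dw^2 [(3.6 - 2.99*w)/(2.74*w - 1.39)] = 31.279292/(2.74*w - 1.39)^3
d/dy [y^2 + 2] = 2*y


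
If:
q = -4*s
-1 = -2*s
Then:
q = -2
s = 1/2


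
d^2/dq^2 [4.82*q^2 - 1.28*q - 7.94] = 9.64000000000000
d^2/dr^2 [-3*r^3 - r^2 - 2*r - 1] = -18*r - 2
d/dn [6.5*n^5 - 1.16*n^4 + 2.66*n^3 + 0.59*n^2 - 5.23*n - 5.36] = 32.5*n^4 - 4.64*n^3 + 7.98*n^2 + 1.18*n - 5.23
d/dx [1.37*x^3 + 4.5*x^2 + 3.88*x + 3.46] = 4.11*x^2 + 9.0*x + 3.88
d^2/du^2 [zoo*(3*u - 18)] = 0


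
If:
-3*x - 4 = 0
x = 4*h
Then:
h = -1/3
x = -4/3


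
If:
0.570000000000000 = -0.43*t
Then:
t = -1.33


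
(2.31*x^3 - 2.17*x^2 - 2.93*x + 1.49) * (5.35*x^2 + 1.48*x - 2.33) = 12.3585*x^5 - 8.1907*x^4 - 24.2694*x^3 + 8.6912*x^2 + 9.0321*x - 3.4717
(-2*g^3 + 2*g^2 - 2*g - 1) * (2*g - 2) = -4*g^4 + 8*g^3 - 8*g^2 + 2*g + 2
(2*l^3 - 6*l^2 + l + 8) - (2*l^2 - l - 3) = 2*l^3 - 8*l^2 + 2*l + 11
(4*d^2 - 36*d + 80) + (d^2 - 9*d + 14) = 5*d^2 - 45*d + 94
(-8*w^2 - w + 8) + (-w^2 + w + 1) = 9 - 9*w^2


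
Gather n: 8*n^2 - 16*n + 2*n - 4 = 8*n^2 - 14*n - 4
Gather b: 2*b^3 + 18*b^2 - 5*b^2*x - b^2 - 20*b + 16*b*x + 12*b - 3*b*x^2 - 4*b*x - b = 2*b^3 + b^2*(17 - 5*x) + b*(-3*x^2 + 12*x - 9)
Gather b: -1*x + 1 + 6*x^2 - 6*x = 6*x^2 - 7*x + 1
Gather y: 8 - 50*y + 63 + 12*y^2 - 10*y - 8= 12*y^2 - 60*y + 63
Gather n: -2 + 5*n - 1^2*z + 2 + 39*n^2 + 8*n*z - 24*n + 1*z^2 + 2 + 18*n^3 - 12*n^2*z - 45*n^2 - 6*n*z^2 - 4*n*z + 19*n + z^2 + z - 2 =18*n^3 + n^2*(-12*z - 6) + n*(-6*z^2 + 4*z) + 2*z^2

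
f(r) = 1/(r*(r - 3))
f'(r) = -1/(r*(r - 3)^2) - 1/(r^2*(r - 3))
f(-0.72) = 0.37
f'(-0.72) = 0.62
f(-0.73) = 0.37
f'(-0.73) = 0.60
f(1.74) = -0.46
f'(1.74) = -0.10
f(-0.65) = 0.42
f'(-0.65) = 0.76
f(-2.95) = 0.06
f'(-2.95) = 0.03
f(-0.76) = 0.35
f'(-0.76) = 0.55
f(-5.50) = 0.02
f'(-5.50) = 0.01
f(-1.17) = 0.20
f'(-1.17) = 0.22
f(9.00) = 0.02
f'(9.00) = -0.00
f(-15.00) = 0.00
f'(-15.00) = 0.00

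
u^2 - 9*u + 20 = (u - 5)*(u - 4)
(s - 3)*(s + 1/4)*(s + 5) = s^3 + 9*s^2/4 - 29*s/2 - 15/4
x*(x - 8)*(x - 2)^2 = x^4 - 12*x^3 + 36*x^2 - 32*x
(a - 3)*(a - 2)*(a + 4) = a^3 - a^2 - 14*a + 24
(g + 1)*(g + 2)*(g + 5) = g^3 + 8*g^2 + 17*g + 10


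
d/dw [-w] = -1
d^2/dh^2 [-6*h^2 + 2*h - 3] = -12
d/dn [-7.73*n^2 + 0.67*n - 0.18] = 0.67 - 15.46*n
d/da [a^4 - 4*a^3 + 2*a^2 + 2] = 4*a*(a^2 - 3*a + 1)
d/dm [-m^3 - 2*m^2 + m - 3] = -3*m^2 - 4*m + 1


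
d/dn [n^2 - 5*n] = 2*n - 5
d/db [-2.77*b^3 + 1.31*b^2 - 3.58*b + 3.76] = -8.31*b^2 + 2.62*b - 3.58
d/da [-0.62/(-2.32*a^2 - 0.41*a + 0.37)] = (-2.8768*a - 0.2542)/(2.32*a^2 + 0.41*a - 0.37)^2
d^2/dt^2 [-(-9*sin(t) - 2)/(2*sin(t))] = (cos(t)^2 + 1)/sin(t)^3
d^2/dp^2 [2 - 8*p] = 0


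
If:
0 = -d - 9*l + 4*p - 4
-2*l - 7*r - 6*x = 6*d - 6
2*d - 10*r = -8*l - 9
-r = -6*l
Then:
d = -39*x/50 - 21/100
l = 33/200 - 3*x/100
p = 211/160 - 21*x/80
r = 99/100 - 9*x/50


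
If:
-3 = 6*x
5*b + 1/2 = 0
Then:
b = -1/10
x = -1/2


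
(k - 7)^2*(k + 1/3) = k^3 - 41*k^2/3 + 133*k/3 + 49/3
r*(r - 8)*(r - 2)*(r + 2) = r^4 - 8*r^3 - 4*r^2 + 32*r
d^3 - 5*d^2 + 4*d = d*(d - 4)*(d - 1)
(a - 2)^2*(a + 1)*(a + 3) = a^4 - 9*a^2 + 4*a + 12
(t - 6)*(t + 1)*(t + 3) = t^3 - 2*t^2 - 21*t - 18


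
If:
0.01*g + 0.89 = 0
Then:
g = -89.00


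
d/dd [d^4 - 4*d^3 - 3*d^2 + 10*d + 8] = 4*d^3 - 12*d^2 - 6*d + 10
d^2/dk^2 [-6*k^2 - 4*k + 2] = -12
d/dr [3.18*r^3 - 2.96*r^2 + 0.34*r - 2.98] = 9.54*r^2 - 5.92*r + 0.34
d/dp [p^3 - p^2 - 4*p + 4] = 3*p^2 - 2*p - 4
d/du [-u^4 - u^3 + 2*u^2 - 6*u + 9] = -4*u^3 - 3*u^2 + 4*u - 6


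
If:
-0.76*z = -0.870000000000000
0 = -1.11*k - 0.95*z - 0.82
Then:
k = -1.72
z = 1.14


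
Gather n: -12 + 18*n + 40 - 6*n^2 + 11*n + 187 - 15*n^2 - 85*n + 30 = -21*n^2 - 56*n + 245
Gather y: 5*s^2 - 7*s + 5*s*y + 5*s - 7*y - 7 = 5*s^2 - 2*s + y*(5*s - 7) - 7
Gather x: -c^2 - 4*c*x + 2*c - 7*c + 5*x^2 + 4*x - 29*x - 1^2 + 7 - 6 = -c^2 - 5*c + 5*x^2 + x*(-4*c - 25)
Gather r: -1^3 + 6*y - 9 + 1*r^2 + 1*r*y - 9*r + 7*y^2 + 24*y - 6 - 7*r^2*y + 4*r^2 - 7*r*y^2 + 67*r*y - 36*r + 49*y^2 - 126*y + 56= r^2*(5 - 7*y) + r*(-7*y^2 + 68*y - 45) + 56*y^2 - 96*y + 40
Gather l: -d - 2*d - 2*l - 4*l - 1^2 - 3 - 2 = -3*d - 6*l - 6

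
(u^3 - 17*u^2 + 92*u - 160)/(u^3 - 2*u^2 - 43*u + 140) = (u - 8)/(u + 7)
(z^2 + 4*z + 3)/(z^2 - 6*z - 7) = (z + 3)/(z - 7)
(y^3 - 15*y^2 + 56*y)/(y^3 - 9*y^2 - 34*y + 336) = y/(y + 6)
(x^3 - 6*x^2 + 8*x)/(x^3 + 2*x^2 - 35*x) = (x^2 - 6*x + 8)/(x^2 + 2*x - 35)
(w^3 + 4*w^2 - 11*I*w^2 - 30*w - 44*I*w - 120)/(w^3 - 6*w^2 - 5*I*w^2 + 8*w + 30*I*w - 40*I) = (w^2 + w*(4 - 6*I) - 24*I)/(w^2 - 6*w + 8)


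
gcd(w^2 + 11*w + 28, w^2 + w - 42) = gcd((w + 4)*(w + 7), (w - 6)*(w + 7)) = w + 7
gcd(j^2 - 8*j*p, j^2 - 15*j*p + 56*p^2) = -j + 8*p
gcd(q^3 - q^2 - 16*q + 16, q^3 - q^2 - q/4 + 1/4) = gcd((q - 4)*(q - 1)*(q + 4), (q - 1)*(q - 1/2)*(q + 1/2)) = q - 1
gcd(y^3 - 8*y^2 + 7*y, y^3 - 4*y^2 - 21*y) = y^2 - 7*y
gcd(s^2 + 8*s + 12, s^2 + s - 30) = s + 6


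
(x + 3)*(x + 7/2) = x^2 + 13*x/2 + 21/2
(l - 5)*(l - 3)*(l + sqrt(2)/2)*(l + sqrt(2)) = l^4 - 8*l^3 + 3*sqrt(2)*l^3/2 - 12*sqrt(2)*l^2 + 16*l^2 - 8*l + 45*sqrt(2)*l/2 + 15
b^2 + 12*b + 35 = (b + 5)*(b + 7)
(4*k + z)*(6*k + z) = 24*k^2 + 10*k*z + z^2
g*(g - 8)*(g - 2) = g^3 - 10*g^2 + 16*g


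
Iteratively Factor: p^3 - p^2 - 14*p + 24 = (p - 3)*(p^2 + 2*p - 8) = (p - 3)*(p - 2)*(p + 4)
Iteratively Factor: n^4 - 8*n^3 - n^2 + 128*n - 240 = (n - 5)*(n^3 - 3*n^2 - 16*n + 48) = (n - 5)*(n + 4)*(n^2 - 7*n + 12) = (n - 5)*(n - 3)*(n + 4)*(n - 4)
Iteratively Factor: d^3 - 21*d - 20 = (d + 4)*(d^2 - 4*d - 5) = (d + 1)*(d + 4)*(d - 5)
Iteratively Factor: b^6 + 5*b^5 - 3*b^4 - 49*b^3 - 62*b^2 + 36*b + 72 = (b + 2)*(b^5 + 3*b^4 - 9*b^3 - 31*b^2 + 36) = (b + 2)^2*(b^4 + b^3 - 11*b^2 - 9*b + 18) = (b + 2)^3*(b^3 - b^2 - 9*b + 9) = (b - 1)*(b + 2)^3*(b^2 - 9) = (b - 3)*(b - 1)*(b + 2)^3*(b + 3)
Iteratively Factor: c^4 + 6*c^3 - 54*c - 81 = (c + 3)*(c^3 + 3*c^2 - 9*c - 27) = (c - 3)*(c + 3)*(c^2 + 6*c + 9) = (c - 3)*(c + 3)^2*(c + 3)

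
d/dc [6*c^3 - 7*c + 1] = 18*c^2 - 7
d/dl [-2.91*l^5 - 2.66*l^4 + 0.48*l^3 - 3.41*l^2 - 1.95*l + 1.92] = -14.55*l^4 - 10.64*l^3 + 1.44*l^2 - 6.82*l - 1.95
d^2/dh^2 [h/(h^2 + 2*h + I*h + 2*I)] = 2*(h*(2*h + 2 + I)^2 - (3*h + 2 + I)*(h^2 + 2*h + I*h + 2*I))/(h^2 + 2*h + I*h + 2*I)^3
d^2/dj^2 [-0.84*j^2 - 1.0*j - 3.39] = -1.68000000000000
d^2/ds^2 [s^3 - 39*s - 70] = 6*s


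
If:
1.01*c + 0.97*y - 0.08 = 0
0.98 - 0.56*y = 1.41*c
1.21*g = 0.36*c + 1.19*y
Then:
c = 1.13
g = -0.74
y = -1.09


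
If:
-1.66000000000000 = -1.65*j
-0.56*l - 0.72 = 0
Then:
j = 1.01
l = -1.29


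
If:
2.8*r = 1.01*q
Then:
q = 2.77227722772277*r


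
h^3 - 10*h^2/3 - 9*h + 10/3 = (h - 5)*(h - 1/3)*(h + 2)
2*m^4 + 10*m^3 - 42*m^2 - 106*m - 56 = (m - 4)*(m + 7)*(sqrt(2)*m + sqrt(2))^2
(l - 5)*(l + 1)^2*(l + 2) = l^4 - l^3 - 15*l^2 - 23*l - 10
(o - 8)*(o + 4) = o^2 - 4*o - 32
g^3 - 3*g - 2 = (g - 2)*(g + 1)^2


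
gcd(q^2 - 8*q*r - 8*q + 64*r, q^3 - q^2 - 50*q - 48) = q - 8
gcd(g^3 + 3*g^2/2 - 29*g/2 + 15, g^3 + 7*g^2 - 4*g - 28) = g - 2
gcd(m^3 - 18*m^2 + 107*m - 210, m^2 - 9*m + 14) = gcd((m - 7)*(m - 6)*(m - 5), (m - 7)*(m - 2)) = m - 7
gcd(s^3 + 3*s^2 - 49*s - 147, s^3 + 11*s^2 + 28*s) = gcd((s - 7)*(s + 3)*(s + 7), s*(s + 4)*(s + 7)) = s + 7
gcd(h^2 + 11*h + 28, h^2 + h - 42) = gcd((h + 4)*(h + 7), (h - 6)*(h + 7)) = h + 7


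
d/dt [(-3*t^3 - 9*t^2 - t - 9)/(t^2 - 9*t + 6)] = (-3*t^4 + 54*t^3 + 28*t^2 - 90*t - 87)/(t^4 - 18*t^3 + 93*t^2 - 108*t + 36)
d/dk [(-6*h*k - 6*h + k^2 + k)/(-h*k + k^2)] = (-6*h^2 + 5*h*k^2 + 12*h*k - k^2)/(k^2*(h^2 - 2*h*k + k^2))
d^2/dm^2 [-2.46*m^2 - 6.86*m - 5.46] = -4.92000000000000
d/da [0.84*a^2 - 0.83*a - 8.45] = 1.68*a - 0.83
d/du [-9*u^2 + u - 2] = 1 - 18*u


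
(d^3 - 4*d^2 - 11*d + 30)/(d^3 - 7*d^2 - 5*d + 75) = (d - 2)/(d - 5)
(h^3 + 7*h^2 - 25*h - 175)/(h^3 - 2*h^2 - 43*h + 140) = (h + 5)/(h - 4)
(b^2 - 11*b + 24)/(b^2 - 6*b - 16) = (b - 3)/(b + 2)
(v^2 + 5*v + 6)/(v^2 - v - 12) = (v + 2)/(v - 4)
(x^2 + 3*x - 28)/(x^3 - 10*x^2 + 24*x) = (x + 7)/(x*(x - 6))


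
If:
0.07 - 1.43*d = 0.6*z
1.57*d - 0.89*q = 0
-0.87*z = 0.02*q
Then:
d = 0.05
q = 0.09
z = -0.00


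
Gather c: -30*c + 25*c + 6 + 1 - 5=2 - 5*c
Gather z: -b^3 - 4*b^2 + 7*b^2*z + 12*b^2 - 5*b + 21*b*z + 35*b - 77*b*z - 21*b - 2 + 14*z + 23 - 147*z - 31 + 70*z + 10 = -b^3 + 8*b^2 + 9*b + z*(7*b^2 - 56*b - 63)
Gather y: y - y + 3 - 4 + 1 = 0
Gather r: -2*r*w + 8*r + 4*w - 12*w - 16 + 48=r*(8 - 2*w) - 8*w + 32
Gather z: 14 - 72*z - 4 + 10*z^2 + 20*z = 10*z^2 - 52*z + 10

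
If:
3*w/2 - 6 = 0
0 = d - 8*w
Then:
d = 32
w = 4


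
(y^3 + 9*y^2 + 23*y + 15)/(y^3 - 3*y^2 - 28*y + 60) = (y^2 + 4*y + 3)/(y^2 - 8*y + 12)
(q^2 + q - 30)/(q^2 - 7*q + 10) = (q + 6)/(q - 2)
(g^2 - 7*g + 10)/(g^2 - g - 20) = (g - 2)/(g + 4)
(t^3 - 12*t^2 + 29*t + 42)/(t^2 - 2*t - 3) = (t^2 - 13*t + 42)/(t - 3)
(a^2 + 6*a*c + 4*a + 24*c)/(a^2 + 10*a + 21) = (a^2 + 6*a*c + 4*a + 24*c)/(a^2 + 10*a + 21)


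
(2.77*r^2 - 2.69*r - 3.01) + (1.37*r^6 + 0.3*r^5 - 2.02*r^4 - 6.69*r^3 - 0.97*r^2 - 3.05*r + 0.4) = 1.37*r^6 + 0.3*r^5 - 2.02*r^4 - 6.69*r^3 + 1.8*r^2 - 5.74*r - 2.61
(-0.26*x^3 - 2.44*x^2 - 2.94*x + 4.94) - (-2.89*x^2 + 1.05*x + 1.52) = -0.26*x^3 + 0.45*x^2 - 3.99*x + 3.42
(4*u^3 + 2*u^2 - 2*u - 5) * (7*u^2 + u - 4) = 28*u^5 + 18*u^4 - 28*u^3 - 45*u^2 + 3*u + 20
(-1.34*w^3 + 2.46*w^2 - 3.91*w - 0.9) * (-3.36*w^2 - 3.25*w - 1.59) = 4.5024*w^5 - 3.9106*w^4 + 7.2732*w^3 + 11.8201*w^2 + 9.1419*w + 1.431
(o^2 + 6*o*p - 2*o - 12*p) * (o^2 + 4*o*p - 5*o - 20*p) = o^4 + 10*o^3*p - 7*o^3 + 24*o^2*p^2 - 70*o^2*p + 10*o^2 - 168*o*p^2 + 100*o*p + 240*p^2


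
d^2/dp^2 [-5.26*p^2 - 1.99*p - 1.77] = -10.5200000000000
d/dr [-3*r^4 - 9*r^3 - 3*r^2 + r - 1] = -12*r^3 - 27*r^2 - 6*r + 1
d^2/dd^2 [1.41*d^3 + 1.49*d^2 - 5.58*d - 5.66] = 8.46*d + 2.98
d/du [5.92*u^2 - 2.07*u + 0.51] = 11.84*u - 2.07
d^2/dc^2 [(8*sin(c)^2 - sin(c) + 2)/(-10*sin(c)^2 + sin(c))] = 2*(-10*sin(c)^2 + 399*sin(c) - 10 - 599/sin(c) + 60/sin(c)^2 - 2/sin(c)^3)/(10*sin(c) - 1)^3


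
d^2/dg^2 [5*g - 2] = 0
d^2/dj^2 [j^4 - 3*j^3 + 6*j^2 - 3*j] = 12*j^2 - 18*j + 12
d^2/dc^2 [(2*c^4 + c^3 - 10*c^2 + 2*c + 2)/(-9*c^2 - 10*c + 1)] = 6*(-54*c^6 - 180*c^5 - 182*c^4 - 337*c^3 - 66*c^2 - 199*c - 76)/(729*c^6 + 2430*c^5 + 2457*c^4 + 460*c^3 - 273*c^2 + 30*c - 1)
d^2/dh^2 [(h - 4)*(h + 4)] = 2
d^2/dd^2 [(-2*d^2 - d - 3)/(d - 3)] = -48/(d^3 - 9*d^2 + 27*d - 27)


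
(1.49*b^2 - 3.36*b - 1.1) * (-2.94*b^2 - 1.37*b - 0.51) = -4.3806*b^4 + 7.8371*b^3 + 7.0773*b^2 + 3.2206*b + 0.561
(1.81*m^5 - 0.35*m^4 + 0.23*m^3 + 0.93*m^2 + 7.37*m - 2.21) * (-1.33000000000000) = -2.4073*m^5 + 0.4655*m^4 - 0.3059*m^3 - 1.2369*m^2 - 9.8021*m + 2.9393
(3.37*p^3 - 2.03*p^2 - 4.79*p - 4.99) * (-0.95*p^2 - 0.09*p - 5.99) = -3.2015*p^5 + 1.6252*p^4 - 15.4531*p^3 + 17.3313*p^2 + 29.1412*p + 29.8901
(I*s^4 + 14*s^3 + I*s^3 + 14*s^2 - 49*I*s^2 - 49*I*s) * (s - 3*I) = I*s^5 + 17*s^4 + I*s^4 + 17*s^3 - 91*I*s^3 - 147*s^2 - 91*I*s^2 - 147*s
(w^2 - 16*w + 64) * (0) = 0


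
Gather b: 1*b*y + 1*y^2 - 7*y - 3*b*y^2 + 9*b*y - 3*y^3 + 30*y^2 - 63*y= b*(-3*y^2 + 10*y) - 3*y^3 + 31*y^2 - 70*y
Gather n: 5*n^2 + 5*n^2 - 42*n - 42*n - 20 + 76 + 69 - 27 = 10*n^2 - 84*n + 98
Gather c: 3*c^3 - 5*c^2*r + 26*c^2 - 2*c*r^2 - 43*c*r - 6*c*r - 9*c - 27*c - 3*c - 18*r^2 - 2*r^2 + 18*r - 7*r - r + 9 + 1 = 3*c^3 + c^2*(26 - 5*r) + c*(-2*r^2 - 49*r - 39) - 20*r^2 + 10*r + 10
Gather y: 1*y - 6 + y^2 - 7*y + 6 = y^2 - 6*y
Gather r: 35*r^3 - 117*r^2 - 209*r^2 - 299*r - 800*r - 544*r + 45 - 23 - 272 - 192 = 35*r^3 - 326*r^2 - 1643*r - 442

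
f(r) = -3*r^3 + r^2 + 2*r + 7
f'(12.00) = -1270.00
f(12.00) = -5009.00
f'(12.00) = -1270.00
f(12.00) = -5009.00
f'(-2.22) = -46.80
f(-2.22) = 40.31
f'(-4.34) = -176.20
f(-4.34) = 262.40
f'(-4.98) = -231.16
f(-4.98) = 392.36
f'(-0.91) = -7.27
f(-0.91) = 8.27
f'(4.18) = -146.89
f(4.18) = -186.27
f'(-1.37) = -17.63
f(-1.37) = 13.85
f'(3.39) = -94.65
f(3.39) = -91.60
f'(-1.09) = -10.87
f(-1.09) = 9.89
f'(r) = -9*r^2 + 2*r + 2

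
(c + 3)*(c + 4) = c^2 + 7*c + 12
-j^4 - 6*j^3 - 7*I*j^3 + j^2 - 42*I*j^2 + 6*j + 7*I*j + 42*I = (j + 6)*(j + 7*I)*(-I*j - I)*(-I*j + I)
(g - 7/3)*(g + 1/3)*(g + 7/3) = g^3 + g^2/3 - 49*g/9 - 49/27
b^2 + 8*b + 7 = (b + 1)*(b + 7)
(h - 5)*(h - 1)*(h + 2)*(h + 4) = h^4 - 23*h^2 - 18*h + 40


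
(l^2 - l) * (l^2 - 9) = l^4 - l^3 - 9*l^2 + 9*l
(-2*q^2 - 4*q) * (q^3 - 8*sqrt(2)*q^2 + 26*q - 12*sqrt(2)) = -2*q^5 - 4*q^4 + 16*sqrt(2)*q^4 - 52*q^3 + 32*sqrt(2)*q^3 - 104*q^2 + 24*sqrt(2)*q^2 + 48*sqrt(2)*q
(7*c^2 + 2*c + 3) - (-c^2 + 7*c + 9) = 8*c^2 - 5*c - 6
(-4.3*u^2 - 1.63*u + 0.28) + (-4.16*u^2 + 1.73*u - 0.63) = -8.46*u^2 + 0.1*u - 0.35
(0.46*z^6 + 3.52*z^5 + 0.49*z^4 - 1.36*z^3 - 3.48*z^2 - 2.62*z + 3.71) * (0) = 0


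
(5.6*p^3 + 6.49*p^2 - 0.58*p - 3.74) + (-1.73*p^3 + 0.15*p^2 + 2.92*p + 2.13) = 3.87*p^3 + 6.64*p^2 + 2.34*p - 1.61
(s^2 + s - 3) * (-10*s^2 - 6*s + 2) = -10*s^4 - 16*s^3 + 26*s^2 + 20*s - 6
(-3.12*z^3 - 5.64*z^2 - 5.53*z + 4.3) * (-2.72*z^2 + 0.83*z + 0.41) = 8.4864*z^5 + 12.7512*z^4 + 9.0812*z^3 - 18.5983*z^2 + 1.3017*z + 1.763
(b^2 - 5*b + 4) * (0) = 0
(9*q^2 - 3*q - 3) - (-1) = 9*q^2 - 3*q - 2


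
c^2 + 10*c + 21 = (c + 3)*(c + 7)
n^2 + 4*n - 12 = (n - 2)*(n + 6)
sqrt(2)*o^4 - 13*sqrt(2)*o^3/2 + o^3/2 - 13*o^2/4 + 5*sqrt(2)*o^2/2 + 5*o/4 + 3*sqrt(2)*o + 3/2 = (o - 6)*(o - 1)*(o + 1/2)*(sqrt(2)*o + 1/2)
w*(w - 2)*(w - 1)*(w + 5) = w^4 + 2*w^3 - 13*w^2 + 10*w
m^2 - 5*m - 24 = (m - 8)*(m + 3)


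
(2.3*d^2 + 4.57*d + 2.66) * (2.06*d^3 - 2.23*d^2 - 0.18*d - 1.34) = 4.738*d^5 + 4.2852*d^4 - 5.1255*d^3 - 9.8364*d^2 - 6.6026*d - 3.5644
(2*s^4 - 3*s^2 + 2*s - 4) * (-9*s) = -18*s^5 + 27*s^3 - 18*s^2 + 36*s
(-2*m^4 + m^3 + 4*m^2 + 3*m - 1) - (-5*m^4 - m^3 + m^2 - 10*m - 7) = 3*m^4 + 2*m^3 + 3*m^2 + 13*m + 6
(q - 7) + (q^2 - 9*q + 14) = q^2 - 8*q + 7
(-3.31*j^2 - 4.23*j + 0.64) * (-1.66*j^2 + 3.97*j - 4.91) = 5.4946*j^4 - 6.1189*j^3 - 1.6034*j^2 + 23.3101*j - 3.1424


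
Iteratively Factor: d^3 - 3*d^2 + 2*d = (d - 2)*(d^2 - d) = d*(d - 2)*(d - 1)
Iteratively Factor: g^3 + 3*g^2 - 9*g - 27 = (g + 3)*(g^2 - 9) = (g + 3)^2*(g - 3)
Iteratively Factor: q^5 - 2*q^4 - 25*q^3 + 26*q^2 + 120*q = (q - 3)*(q^4 + q^3 - 22*q^2 - 40*q) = (q - 3)*(q + 2)*(q^3 - q^2 - 20*q) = (q - 5)*(q - 3)*(q + 2)*(q^2 + 4*q) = q*(q - 5)*(q - 3)*(q + 2)*(q + 4)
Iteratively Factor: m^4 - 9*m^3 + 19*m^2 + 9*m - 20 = (m + 1)*(m^3 - 10*m^2 + 29*m - 20) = (m - 5)*(m + 1)*(m^2 - 5*m + 4) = (m - 5)*(m - 4)*(m + 1)*(m - 1)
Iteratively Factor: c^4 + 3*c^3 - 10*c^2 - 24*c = (c - 3)*(c^3 + 6*c^2 + 8*c) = c*(c - 3)*(c^2 + 6*c + 8) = c*(c - 3)*(c + 2)*(c + 4)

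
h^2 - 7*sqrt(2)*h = h*(h - 7*sqrt(2))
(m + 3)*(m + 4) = m^2 + 7*m + 12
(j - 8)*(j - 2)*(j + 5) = j^3 - 5*j^2 - 34*j + 80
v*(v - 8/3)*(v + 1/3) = v^3 - 7*v^2/3 - 8*v/9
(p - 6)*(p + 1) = p^2 - 5*p - 6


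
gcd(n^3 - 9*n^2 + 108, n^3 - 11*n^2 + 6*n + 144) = n^2 - 3*n - 18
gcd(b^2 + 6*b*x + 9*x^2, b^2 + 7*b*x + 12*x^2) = b + 3*x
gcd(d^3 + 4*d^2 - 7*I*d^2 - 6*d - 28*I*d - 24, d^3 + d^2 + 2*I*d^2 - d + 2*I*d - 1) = 1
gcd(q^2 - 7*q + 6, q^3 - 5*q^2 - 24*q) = 1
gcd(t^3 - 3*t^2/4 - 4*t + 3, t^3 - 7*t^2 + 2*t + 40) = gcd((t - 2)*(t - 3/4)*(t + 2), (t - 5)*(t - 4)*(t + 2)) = t + 2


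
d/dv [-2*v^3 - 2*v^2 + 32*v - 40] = -6*v^2 - 4*v + 32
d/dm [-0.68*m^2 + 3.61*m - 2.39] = 3.61 - 1.36*m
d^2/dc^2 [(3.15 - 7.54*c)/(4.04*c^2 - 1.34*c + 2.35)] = (-(7.54*c - 3.15)*(8.08*c - 1.34)*(16.16*c - 2.68) + (182.7696*c - 45.6592)*(4.04*c^2 - 1.34*c + 2.35))/(4.04*c^2 - 1.34*c + 2.35)^3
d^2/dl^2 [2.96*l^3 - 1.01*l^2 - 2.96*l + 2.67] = 17.76*l - 2.02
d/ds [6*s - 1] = 6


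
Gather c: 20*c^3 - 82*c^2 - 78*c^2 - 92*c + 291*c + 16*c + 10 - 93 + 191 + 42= 20*c^3 - 160*c^2 + 215*c + 150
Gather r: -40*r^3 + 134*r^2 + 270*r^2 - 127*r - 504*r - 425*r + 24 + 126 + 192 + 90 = -40*r^3 + 404*r^2 - 1056*r + 432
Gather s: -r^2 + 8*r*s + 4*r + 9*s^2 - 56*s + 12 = -r^2 + 4*r + 9*s^2 + s*(8*r - 56) + 12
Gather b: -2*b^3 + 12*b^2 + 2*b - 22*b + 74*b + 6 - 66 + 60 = -2*b^3 + 12*b^2 + 54*b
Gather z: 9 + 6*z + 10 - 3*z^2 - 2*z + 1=-3*z^2 + 4*z + 20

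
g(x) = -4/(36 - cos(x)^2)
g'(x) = 8*sin(x)*cos(x)/(36 - cos(x)^2)^2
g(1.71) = -0.11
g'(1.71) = -0.00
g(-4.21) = -0.11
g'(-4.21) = -0.00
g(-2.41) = -0.11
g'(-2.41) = 0.00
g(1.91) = -0.11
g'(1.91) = -0.00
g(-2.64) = -0.11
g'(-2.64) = 0.00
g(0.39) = -0.11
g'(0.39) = 0.00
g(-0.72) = -0.11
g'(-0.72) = -0.00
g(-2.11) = -0.11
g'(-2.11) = 0.00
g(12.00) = -0.11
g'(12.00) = 0.00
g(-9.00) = -0.11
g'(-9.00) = 0.00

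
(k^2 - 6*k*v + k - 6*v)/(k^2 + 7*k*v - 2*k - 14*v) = (k^2 - 6*k*v + k - 6*v)/(k^2 + 7*k*v - 2*k - 14*v)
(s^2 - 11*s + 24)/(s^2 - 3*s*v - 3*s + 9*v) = (s - 8)/(s - 3*v)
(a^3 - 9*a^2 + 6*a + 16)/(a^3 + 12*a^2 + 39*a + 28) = (a^2 - 10*a + 16)/(a^2 + 11*a + 28)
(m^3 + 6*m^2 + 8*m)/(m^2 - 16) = m*(m + 2)/(m - 4)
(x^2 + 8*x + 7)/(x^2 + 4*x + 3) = (x + 7)/(x + 3)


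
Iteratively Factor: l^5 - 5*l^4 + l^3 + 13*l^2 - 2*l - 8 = (l - 1)*(l^4 - 4*l^3 - 3*l^2 + 10*l + 8) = (l - 4)*(l - 1)*(l^3 - 3*l - 2) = (l - 4)*(l - 1)*(l + 1)*(l^2 - l - 2) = (l - 4)*(l - 1)*(l + 1)^2*(l - 2)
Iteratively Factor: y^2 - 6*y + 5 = (y - 1)*(y - 5)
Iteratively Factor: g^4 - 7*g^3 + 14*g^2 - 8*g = (g - 1)*(g^3 - 6*g^2 + 8*g) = (g - 4)*(g - 1)*(g^2 - 2*g) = (g - 4)*(g - 2)*(g - 1)*(g)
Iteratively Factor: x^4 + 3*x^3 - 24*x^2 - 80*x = (x)*(x^3 + 3*x^2 - 24*x - 80) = x*(x + 4)*(x^2 - x - 20) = x*(x + 4)^2*(x - 5)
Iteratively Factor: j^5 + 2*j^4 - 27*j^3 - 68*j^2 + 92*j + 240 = (j - 2)*(j^4 + 4*j^3 - 19*j^2 - 106*j - 120) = (j - 2)*(j + 3)*(j^3 + j^2 - 22*j - 40) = (j - 5)*(j - 2)*(j + 3)*(j^2 + 6*j + 8) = (j - 5)*(j - 2)*(j + 2)*(j + 3)*(j + 4)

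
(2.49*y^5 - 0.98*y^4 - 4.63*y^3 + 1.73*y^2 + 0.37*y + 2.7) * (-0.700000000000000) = -1.743*y^5 + 0.686*y^4 + 3.241*y^3 - 1.211*y^2 - 0.259*y - 1.89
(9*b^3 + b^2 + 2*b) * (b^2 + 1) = 9*b^5 + b^4 + 11*b^3 + b^2 + 2*b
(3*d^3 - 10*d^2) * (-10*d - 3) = -30*d^4 + 91*d^3 + 30*d^2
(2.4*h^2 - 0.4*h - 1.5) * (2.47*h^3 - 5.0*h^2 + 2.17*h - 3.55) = 5.928*h^5 - 12.988*h^4 + 3.503*h^3 - 1.888*h^2 - 1.835*h + 5.325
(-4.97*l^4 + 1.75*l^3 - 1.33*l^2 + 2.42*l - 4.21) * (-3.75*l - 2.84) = 18.6375*l^5 + 7.5523*l^4 + 0.017500000000001*l^3 - 5.2978*l^2 + 8.9147*l + 11.9564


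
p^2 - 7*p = p*(p - 7)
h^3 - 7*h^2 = h^2*(h - 7)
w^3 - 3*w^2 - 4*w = w*(w - 4)*(w + 1)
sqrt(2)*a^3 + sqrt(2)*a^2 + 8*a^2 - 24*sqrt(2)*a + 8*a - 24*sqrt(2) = (a - 2*sqrt(2))*(a + 6*sqrt(2))*(sqrt(2)*a + sqrt(2))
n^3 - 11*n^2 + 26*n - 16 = (n - 8)*(n - 2)*(n - 1)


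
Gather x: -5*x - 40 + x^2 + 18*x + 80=x^2 + 13*x + 40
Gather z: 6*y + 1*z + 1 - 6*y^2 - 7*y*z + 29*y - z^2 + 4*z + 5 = -6*y^2 + 35*y - z^2 + z*(5 - 7*y) + 6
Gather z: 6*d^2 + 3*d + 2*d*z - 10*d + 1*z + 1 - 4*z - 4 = 6*d^2 - 7*d + z*(2*d - 3) - 3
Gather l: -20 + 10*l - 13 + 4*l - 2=14*l - 35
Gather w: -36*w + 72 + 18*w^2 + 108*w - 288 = 18*w^2 + 72*w - 216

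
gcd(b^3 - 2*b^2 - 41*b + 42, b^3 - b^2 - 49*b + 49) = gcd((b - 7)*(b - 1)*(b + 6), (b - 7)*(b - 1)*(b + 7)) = b^2 - 8*b + 7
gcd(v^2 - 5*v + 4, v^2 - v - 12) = v - 4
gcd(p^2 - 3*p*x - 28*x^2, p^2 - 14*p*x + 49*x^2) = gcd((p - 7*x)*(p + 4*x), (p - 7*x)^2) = -p + 7*x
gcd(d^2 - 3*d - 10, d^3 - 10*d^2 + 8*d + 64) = d + 2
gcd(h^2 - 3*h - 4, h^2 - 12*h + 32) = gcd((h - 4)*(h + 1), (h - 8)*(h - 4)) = h - 4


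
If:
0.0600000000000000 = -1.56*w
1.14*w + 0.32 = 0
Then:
No Solution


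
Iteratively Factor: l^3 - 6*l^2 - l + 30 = (l + 2)*(l^2 - 8*l + 15) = (l - 3)*(l + 2)*(l - 5)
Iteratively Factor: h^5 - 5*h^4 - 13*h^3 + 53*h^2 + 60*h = (h)*(h^4 - 5*h^3 - 13*h^2 + 53*h + 60) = h*(h - 5)*(h^3 - 13*h - 12) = h*(h - 5)*(h + 1)*(h^2 - h - 12) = h*(h - 5)*(h - 4)*(h + 1)*(h + 3)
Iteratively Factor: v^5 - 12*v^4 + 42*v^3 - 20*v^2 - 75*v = (v - 5)*(v^4 - 7*v^3 + 7*v^2 + 15*v) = (v - 5)^2*(v^3 - 2*v^2 - 3*v) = (v - 5)^2*(v - 3)*(v^2 + v) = v*(v - 5)^2*(v - 3)*(v + 1)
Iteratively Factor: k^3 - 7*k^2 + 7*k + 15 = (k - 5)*(k^2 - 2*k - 3) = (k - 5)*(k - 3)*(k + 1)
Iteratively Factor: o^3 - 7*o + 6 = (o - 2)*(o^2 + 2*o - 3) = (o - 2)*(o + 3)*(o - 1)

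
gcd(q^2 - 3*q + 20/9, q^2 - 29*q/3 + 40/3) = q - 5/3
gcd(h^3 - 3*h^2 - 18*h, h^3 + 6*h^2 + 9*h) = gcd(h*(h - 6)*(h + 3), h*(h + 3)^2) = h^2 + 3*h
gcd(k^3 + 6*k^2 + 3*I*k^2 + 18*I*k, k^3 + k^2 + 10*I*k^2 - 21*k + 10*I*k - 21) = k + 3*I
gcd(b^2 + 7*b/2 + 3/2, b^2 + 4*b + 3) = b + 3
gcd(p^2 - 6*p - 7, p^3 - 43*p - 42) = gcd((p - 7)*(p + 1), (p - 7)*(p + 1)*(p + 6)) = p^2 - 6*p - 7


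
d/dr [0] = 0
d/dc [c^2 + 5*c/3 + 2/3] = 2*c + 5/3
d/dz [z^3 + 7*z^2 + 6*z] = 3*z^2 + 14*z + 6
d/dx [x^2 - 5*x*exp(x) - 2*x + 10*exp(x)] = -5*x*exp(x) + 2*x + 5*exp(x) - 2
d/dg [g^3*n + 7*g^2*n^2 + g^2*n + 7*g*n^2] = n*(3*g^2 + 14*g*n + 2*g + 7*n)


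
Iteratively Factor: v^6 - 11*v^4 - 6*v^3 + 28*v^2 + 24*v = (v + 2)*(v^5 - 2*v^4 - 7*v^3 + 8*v^2 + 12*v) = (v - 2)*(v + 2)*(v^4 - 7*v^2 - 6*v) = v*(v - 2)*(v + 2)*(v^3 - 7*v - 6) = v*(v - 2)*(v + 2)^2*(v^2 - 2*v - 3) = v*(v - 2)*(v + 1)*(v + 2)^2*(v - 3)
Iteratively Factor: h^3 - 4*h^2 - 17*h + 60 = (h + 4)*(h^2 - 8*h + 15) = (h - 3)*(h + 4)*(h - 5)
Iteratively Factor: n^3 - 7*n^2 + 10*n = (n - 2)*(n^2 - 5*n) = (n - 5)*(n - 2)*(n)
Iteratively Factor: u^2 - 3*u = (u)*(u - 3)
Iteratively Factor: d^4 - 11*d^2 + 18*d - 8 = (d - 2)*(d^3 + 2*d^2 - 7*d + 4) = (d - 2)*(d - 1)*(d^2 + 3*d - 4) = (d - 2)*(d - 1)^2*(d + 4)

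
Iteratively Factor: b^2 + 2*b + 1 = (b + 1)*(b + 1)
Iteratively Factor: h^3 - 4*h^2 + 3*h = (h - 1)*(h^2 - 3*h) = h*(h - 1)*(h - 3)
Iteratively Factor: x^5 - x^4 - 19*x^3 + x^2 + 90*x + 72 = (x - 3)*(x^4 + 2*x^3 - 13*x^2 - 38*x - 24) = (x - 3)*(x + 3)*(x^3 - x^2 - 10*x - 8) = (x - 3)*(x + 2)*(x + 3)*(x^2 - 3*x - 4) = (x - 4)*(x - 3)*(x + 2)*(x + 3)*(x + 1)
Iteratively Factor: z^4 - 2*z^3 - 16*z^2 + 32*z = (z - 4)*(z^3 + 2*z^2 - 8*z) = (z - 4)*(z + 4)*(z^2 - 2*z) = z*(z - 4)*(z + 4)*(z - 2)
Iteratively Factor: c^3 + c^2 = (c + 1)*(c^2) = c*(c + 1)*(c)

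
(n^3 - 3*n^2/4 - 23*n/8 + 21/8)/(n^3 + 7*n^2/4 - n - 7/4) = (n - 3/2)/(n + 1)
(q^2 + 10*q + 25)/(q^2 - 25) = (q + 5)/(q - 5)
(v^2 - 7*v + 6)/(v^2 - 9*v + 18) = (v - 1)/(v - 3)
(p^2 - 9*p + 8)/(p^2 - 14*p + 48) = (p - 1)/(p - 6)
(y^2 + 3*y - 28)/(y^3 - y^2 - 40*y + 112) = 1/(y - 4)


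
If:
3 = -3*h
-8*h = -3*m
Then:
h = -1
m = -8/3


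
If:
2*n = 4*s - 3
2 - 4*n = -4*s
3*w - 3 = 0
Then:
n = 5/2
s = 2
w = 1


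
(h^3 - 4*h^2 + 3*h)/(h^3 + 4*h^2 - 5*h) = (h - 3)/(h + 5)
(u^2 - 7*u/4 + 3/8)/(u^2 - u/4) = (u - 3/2)/u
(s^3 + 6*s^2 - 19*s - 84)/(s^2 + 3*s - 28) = s + 3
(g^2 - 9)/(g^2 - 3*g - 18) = (g - 3)/(g - 6)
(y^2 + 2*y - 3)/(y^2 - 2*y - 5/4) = 4*(-y^2 - 2*y + 3)/(-4*y^2 + 8*y + 5)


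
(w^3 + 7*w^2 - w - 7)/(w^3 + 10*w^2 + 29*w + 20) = (w^2 + 6*w - 7)/(w^2 + 9*w + 20)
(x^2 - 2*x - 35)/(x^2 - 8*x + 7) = (x + 5)/(x - 1)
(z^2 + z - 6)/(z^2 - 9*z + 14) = (z + 3)/(z - 7)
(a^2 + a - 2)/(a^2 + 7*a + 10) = (a - 1)/(a + 5)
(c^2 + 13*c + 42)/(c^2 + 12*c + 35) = (c + 6)/(c + 5)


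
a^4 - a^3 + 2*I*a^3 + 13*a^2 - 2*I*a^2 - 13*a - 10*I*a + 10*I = (a - 1)*(a - 2*I)*(a - I)*(a + 5*I)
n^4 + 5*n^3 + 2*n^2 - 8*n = n*(n - 1)*(n + 2)*(n + 4)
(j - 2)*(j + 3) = j^2 + j - 6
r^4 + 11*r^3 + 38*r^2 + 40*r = r*(r + 2)*(r + 4)*(r + 5)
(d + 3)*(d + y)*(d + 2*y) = d^3 + 3*d^2*y + 3*d^2 + 2*d*y^2 + 9*d*y + 6*y^2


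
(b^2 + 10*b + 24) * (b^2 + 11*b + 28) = b^4 + 21*b^3 + 162*b^2 + 544*b + 672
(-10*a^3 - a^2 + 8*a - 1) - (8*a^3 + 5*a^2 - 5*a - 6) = -18*a^3 - 6*a^2 + 13*a + 5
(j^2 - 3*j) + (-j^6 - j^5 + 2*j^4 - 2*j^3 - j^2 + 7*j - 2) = -j^6 - j^5 + 2*j^4 - 2*j^3 + 4*j - 2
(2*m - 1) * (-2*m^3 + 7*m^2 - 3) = -4*m^4 + 16*m^3 - 7*m^2 - 6*m + 3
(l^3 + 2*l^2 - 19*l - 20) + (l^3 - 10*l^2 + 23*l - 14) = 2*l^3 - 8*l^2 + 4*l - 34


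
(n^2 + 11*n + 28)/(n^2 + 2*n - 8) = (n + 7)/(n - 2)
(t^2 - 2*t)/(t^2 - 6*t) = (t - 2)/(t - 6)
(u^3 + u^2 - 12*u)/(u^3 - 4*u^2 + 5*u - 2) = u*(u^2 + u - 12)/(u^3 - 4*u^2 + 5*u - 2)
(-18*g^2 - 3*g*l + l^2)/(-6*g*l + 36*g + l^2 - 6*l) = (3*g + l)/(l - 6)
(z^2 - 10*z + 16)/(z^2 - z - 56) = (z - 2)/(z + 7)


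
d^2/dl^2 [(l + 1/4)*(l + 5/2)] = 2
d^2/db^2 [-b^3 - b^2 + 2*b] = -6*b - 2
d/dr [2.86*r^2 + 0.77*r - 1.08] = 5.72*r + 0.77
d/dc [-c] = -1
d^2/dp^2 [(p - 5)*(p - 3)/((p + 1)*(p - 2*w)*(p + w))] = 2*(2*(4 - p)*(p + 1)^2*(p - 2*w)^2*(p + w) + 2*(4 - p)*(p + 1)^2*(p - 2*w)*(p + w)^2 + 2*(4 - p)*(p + 1)*(p - 2*w)^2*(p + w)^2 + (p - 5)*(p - 3)*(p + 1)^2*(p - 2*w)^2 + (p - 5)*(p - 3)*(p + 1)^2*(p - 2*w)*(p + w) + (p - 5)*(p - 3)*(p + 1)^2*(p + w)^2 + (p - 5)*(p - 3)*(p + 1)*(p - 2*w)^2*(p + w) + (p - 5)*(p - 3)*(p + 1)*(p - 2*w)*(p + w)^2 + (p - 5)*(p - 3)*(p - 2*w)^2*(p + w)^2 + (p + 1)^2*(p - 2*w)^2*(p + w)^2)/((p + 1)^3*(p - 2*w)^3*(p + w)^3)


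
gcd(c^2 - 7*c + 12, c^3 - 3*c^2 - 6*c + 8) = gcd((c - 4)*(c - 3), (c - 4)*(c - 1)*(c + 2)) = c - 4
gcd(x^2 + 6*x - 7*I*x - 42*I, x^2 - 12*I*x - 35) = x - 7*I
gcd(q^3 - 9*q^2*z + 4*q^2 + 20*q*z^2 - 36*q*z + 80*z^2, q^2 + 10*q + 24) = q + 4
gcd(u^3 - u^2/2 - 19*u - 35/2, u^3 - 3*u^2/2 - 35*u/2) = u^2 - 3*u/2 - 35/2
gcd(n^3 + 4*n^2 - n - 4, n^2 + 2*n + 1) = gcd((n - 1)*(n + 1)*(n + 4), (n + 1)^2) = n + 1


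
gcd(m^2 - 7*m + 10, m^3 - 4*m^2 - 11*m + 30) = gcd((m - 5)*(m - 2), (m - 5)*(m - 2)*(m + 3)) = m^2 - 7*m + 10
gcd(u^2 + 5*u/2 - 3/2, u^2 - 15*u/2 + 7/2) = u - 1/2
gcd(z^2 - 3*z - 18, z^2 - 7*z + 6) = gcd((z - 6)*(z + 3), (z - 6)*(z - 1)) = z - 6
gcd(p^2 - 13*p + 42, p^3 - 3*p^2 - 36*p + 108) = p - 6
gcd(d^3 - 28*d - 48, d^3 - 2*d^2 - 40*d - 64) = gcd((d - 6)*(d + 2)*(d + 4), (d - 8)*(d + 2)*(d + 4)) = d^2 + 6*d + 8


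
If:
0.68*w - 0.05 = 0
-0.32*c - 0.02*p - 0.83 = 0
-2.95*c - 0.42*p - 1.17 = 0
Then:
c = -4.31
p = 27.51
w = 0.07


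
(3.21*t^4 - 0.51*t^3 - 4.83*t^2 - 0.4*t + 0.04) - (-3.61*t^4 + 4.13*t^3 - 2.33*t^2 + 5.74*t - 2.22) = 6.82*t^4 - 4.64*t^3 - 2.5*t^2 - 6.14*t + 2.26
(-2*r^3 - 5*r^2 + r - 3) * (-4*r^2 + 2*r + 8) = 8*r^5 + 16*r^4 - 30*r^3 - 26*r^2 + 2*r - 24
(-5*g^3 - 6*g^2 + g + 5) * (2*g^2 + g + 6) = -10*g^5 - 17*g^4 - 34*g^3 - 25*g^2 + 11*g + 30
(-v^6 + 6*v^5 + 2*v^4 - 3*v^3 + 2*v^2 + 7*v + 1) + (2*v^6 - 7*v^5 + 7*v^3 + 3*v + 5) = v^6 - v^5 + 2*v^4 + 4*v^3 + 2*v^2 + 10*v + 6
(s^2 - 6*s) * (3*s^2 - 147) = 3*s^4 - 18*s^3 - 147*s^2 + 882*s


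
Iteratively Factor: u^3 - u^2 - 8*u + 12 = (u - 2)*(u^2 + u - 6) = (u - 2)^2*(u + 3)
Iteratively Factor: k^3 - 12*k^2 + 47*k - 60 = (k - 5)*(k^2 - 7*k + 12) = (k - 5)*(k - 4)*(k - 3)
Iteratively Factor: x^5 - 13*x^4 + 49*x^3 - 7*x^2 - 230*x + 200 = (x - 5)*(x^4 - 8*x^3 + 9*x^2 + 38*x - 40) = (x - 5)*(x - 1)*(x^3 - 7*x^2 + 2*x + 40) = (x - 5)*(x - 4)*(x - 1)*(x^2 - 3*x - 10) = (x - 5)^2*(x - 4)*(x - 1)*(x + 2)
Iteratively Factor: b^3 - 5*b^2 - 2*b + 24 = (b - 3)*(b^2 - 2*b - 8) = (b - 4)*(b - 3)*(b + 2)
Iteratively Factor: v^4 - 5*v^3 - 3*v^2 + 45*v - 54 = (v - 3)*(v^3 - 2*v^2 - 9*v + 18) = (v - 3)^2*(v^2 + v - 6) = (v - 3)^2*(v - 2)*(v + 3)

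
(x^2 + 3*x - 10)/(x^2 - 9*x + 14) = (x + 5)/(x - 7)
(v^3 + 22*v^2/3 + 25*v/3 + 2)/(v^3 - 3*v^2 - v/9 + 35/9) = 3*(3*v^2 + 19*v + 6)/(9*v^2 - 36*v + 35)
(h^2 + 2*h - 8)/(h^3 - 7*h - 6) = (-h^2 - 2*h + 8)/(-h^3 + 7*h + 6)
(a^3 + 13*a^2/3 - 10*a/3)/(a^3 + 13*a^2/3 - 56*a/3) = (3*a^2 + 13*a - 10)/(3*a^2 + 13*a - 56)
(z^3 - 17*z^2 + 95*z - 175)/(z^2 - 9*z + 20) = (z^2 - 12*z + 35)/(z - 4)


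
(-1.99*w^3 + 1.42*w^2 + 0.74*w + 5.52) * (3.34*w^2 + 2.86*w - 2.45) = -6.6466*w^5 - 0.9486*w^4 + 11.4083*w^3 + 17.0742*w^2 + 13.9742*w - 13.524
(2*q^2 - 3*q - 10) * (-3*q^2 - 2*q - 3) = -6*q^4 + 5*q^3 + 30*q^2 + 29*q + 30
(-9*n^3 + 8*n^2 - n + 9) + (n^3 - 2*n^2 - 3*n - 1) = -8*n^3 + 6*n^2 - 4*n + 8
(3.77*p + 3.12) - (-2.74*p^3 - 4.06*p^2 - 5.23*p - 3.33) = 2.74*p^3 + 4.06*p^2 + 9.0*p + 6.45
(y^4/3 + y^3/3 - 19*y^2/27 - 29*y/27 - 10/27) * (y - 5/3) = y^5/3 - 2*y^4/9 - 34*y^3/27 + 8*y^2/81 + 115*y/81 + 50/81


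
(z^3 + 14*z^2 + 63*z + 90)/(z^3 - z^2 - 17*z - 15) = (z^2 + 11*z + 30)/(z^2 - 4*z - 5)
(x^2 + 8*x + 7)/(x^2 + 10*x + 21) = (x + 1)/(x + 3)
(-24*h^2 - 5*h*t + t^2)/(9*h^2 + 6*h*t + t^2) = (-8*h + t)/(3*h + t)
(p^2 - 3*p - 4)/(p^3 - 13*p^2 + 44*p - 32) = (p + 1)/(p^2 - 9*p + 8)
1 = 1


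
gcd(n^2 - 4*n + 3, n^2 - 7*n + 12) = n - 3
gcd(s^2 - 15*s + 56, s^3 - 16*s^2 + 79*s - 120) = s - 8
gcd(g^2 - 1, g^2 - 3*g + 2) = g - 1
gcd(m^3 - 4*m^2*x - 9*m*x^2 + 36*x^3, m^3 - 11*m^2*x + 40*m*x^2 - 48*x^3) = m^2 - 7*m*x + 12*x^2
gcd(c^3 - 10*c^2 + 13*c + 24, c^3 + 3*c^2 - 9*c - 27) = c - 3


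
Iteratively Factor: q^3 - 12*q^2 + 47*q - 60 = (q - 3)*(q^2 - 9*q + 20) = (q - 5)*(q - 3)*(q - 4)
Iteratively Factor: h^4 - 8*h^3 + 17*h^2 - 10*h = (h - 5)*(h^3 - 3*h^2 + 2*h) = (h - 5)*(h - 1)*(h^2 - 2*h) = h*(h - 5)*(h - 1)*(h - 2)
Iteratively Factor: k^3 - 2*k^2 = (k - 2)*(k^2) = k*(k - 2)*(k)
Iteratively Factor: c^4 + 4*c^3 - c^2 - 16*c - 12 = (c + 3)*(c^3 + c^2 - 4*c - 4) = (c + 2)*(c + 3)*(c^2 - c - 2) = (c + 1)*(c + 2)*(c + 3)*(c - 2)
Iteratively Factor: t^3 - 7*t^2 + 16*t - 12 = (t - 3)*(t^2 - 4*t + 4) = (t - 3)*(t - 2)*(t - 2)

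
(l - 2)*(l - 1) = l^2 - 3*l + 2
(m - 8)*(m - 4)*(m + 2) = m^3 - 10*m^2 + 8*m + 64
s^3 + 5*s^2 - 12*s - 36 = (s - 3)*(s + 2)*(s + 6)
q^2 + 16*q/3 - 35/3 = (q - 5/3)*(q + 7)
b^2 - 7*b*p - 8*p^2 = (b - 8*p)*(b + p)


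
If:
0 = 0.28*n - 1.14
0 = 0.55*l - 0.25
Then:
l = 0.45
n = 4.07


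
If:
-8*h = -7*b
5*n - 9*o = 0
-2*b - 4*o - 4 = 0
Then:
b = -2*o - 2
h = -7*o/4 - 7/4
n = 9*o/5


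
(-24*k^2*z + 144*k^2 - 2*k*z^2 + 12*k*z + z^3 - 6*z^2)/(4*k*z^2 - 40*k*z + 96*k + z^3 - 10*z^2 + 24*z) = (-6*k + z)/(z - 4)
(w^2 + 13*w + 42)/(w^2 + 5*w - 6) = (w + 7)/(w - 1)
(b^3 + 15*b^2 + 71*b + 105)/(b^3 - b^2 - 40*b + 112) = (b^2 + 8*b + 15)/(b^2 - 8*b + 16)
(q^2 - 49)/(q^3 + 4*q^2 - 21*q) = (q - 7)/(q*(q - 3))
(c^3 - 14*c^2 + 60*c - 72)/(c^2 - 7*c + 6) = (c^2 - 8*c + 12)/(c - 1)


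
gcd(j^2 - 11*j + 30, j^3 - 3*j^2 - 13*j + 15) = j - 5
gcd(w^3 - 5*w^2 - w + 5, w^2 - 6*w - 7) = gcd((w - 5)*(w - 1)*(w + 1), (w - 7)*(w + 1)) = w + 1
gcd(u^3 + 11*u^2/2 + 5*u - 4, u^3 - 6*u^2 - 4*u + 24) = u + 2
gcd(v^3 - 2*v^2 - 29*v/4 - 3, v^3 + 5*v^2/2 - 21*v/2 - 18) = v + 3/2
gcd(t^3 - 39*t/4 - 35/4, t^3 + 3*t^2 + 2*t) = t + 1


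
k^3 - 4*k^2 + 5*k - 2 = (k - 2)*(k - 1)^2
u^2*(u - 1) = u^3 - u^2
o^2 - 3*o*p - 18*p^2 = (o - 6*p)*(o + 3*p)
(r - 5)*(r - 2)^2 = r^3 - 9*r^2 + 24*r - 20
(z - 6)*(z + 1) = z^2 - 5*z - 6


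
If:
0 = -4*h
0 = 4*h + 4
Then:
No Solution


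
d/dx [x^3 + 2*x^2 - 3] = x*(3*x + 4)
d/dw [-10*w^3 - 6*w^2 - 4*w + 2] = -30*w^2 - 12*w - 4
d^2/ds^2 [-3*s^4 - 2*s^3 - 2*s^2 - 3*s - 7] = -36*s^2 - 12*s - 4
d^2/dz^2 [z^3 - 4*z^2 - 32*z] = 6*z - 8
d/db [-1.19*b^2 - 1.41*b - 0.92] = -2.38*b - 1.41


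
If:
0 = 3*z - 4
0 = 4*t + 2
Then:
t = -1/2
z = 4/3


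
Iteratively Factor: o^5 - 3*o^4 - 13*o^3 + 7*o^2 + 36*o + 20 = (o - 2)*(o^4 - o^3 - 15*o^2 - 23*o - 10) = (o - 2)*(o + 2)*(o^3 - 3*o^2 - 9*o - 5) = (o - 2)*(o + 1)*(o + 2)*(o^2 - 4*o - 5) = (o - 5)*(o - 2)*(o + 1)*(o + 2)*(o + 1)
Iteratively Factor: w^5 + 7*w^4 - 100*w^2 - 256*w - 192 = (w + 3)*(w^4 + 4*w^3 - 12*w^2 - 64*w - 64) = (w + 2)*(w + 3)*(w^3 + 2*w^2 - 16*w - 32) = (w + 2)*(w + 3)*(w + 4)*(w^2 - 2*w - 8) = (w - 4)*(w + 2)*(w + 3)*(w + 4)*(w + 2)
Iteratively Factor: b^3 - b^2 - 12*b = (b - 4)*(b^2 + 3*b) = b*(b - 4)*(b + 3)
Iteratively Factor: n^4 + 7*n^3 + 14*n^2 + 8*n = (n + 4)*(n^3 + 3*n^2 + 2*n) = n*(n + 4)*(n^2 + 3*n + 2) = n*(n + 2)*(n + 4)*(n + 1)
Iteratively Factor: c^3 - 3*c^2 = (c - 3)*(c^2) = c*(c - 3)*(c)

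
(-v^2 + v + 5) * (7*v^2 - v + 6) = -7*v^4 + 8*v^3 + 28*v^2 + v + 30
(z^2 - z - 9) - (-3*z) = z^2 + 2*z - 9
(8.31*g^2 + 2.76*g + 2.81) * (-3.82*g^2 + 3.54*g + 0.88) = -31.7442*g^4 + 18.8742*g^3 + 6.349*g^2 + 12.3762*g + 2.4728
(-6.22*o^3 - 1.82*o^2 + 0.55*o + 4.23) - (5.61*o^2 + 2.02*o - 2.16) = -6.22*o^3 - 7.43*o^2 - 1.47*o + 6.39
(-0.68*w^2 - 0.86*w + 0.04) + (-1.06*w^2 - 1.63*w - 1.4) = -1.74*w^2 - 2.49*w - 1.36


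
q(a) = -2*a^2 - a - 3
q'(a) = -4*a - 1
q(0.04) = -3.04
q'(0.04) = -1.16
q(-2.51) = -13.09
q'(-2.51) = 9.04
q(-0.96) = -3.88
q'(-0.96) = 2.84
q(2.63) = -19.46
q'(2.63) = -11.52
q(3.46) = -30.40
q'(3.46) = -14.84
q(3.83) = -36.17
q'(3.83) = -16.32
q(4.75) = -52.88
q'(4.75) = -20.00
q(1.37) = -8.12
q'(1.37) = -6.48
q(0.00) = -3.00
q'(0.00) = -1.00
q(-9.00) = -156.00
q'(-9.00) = 35.00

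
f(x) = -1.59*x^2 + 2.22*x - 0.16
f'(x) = 2.22 - 3.18*x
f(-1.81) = -9.39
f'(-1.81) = 7.98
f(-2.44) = -15.04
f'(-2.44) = 9.98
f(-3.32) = -25.06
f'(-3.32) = 12.78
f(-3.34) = -25.31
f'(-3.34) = 12.84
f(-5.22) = -55.07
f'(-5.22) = 18.82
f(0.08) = 0.01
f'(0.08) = 1.97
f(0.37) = 0.44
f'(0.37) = 1.04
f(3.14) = -8.87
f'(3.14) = -7.77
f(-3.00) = -21.13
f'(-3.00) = 11.76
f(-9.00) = -148.93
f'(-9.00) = 30.84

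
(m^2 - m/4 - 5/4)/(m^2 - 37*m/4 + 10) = (m + 1)/(m - 8)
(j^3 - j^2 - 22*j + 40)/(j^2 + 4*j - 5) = (j^2 - 6*j + 8)/(j - 1)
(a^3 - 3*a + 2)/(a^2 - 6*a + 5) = (a^2 + a - 2)/(a - 5)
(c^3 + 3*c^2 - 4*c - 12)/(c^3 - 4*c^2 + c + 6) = (c^2 + 5*c + 6)/(c^2 - 2*c - 3)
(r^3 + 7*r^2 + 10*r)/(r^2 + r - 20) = r*(r + 2)/(r - 4)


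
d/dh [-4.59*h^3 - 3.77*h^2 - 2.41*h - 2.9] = -13.77*h^2 - 7.54*h - 2.41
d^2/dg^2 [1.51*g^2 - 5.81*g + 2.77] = 3.02000000000000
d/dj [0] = 0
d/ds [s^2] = 2*s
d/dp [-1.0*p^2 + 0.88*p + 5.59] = 0.88 - 2.0*p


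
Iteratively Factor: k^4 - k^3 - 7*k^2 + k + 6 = (k - 1)*(k^3 - 7*k - 6) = (k - 3)*(k - 1)*(k^2 + 3*k + 2) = (k - 3)*(k - 1)*(k + 1)*(k + 2)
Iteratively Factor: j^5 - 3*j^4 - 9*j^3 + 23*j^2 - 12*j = (j)*(j^4 - 3*j^3 - 9*j^2 + 23*j - 12) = j*(j + 3)*(j^3 - 6*j^2 + 9*j - 4) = j*(j - 1)*(j + 3)*(j^2 - 5*j + 4) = j*(j - 1)^2*(j + 3)*(j - 4)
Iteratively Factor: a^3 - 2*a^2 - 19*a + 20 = (a + 4)*(a^2 - 6*a + 5) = (a - 5)*(a + 4)*(a - 1)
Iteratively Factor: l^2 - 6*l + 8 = (l - 4)*(l - 2)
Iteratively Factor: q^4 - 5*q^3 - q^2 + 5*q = (q)*(q^3 - 5*q^2 - q + 5) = q*(q - 5)*(q^2 - 1) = q*(q - 5)*(q - 1)*(q + 1)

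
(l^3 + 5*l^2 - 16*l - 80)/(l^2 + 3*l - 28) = (l^2 + 9*l + 20)/(l + 7)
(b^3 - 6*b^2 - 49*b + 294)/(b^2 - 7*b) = b + 1 - 42/b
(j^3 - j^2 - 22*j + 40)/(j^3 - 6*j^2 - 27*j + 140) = (j - 2)/(j - 7)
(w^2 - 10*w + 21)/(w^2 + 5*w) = (w^2 - 10*w + 21)/(w*(w + 5))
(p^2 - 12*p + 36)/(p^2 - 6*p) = (p - 6)/p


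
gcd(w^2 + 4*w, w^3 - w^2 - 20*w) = w^2 + 4*w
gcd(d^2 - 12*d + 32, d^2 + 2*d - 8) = 1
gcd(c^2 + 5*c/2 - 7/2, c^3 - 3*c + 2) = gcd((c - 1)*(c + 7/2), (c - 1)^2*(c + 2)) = c - 1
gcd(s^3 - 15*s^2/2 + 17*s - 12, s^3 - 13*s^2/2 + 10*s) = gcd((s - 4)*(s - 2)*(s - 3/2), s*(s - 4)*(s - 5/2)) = s - 4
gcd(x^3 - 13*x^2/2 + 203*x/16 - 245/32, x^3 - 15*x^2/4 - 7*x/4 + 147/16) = x^2 - 21*x/4 + 49/8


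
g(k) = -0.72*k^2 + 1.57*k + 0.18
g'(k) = 1.57 - 1.44*k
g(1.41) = 0.96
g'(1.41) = -0.46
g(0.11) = 0.34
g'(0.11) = 1.41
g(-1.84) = -5.15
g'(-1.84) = 4.22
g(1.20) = 1.03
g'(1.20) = -0.16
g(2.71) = -0.85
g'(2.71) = -2.33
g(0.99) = 1.03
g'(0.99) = 0.14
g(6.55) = -20.43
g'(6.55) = -7.86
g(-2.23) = -6.90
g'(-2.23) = 4.78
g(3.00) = -1.59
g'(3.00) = -2.75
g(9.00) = -44.01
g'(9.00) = -11.39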